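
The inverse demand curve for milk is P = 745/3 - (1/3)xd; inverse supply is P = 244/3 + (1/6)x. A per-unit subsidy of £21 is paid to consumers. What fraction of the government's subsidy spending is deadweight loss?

DWL / government spending = 21/376

Pre-subsidy: 745/3 - (1/3)x = 244/3 + (1/6)x gives x* = 334 and P* = 137.
With the rebate, buyers effectively pay Pb = Ps − 21, where Ps is the price sellers receive.
On the curves, Pb = 745/3 - (1/3)x and Ps = 244/3 + (1/6)x; the wedge Ps − Pb = 21 gives 244/3 + (1/6)x − (745/3 - (1/3)x) = 21, so x' = 376.
Then Pb = 745/3 − (1/3)·376 = 123 and Ps = 244/3 + (1/6)·376 = 144.
ΔCS = ½(334 + 376)(137 − 123) = 4970; ΔPS = ½(334 + 376)(144 − 137) = 2485.
Government spending = 21 × 376 = 7896.
DWL = ½ × 21 × (376 − 334) = 441; fraction = 441 / 7896 = 21/376.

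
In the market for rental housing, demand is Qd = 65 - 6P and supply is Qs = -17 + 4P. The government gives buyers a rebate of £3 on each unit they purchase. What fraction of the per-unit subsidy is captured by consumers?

Consumer share = 0.4

Pre-subsidy: 65 - 6P = -17 + 4P gives P* = 8.2, Q* = 15.8.
With the rebate, buyers effectively pay Pb = Ps − 3, where Ps is the price sellers receive.
Demand in terms of Ps becomes Qd = 65 − 6(Ps − 3) = 83 - 6Ps. Setting this equal to supply: 83 - 6Ps = -17 + 4Ps, so Ps = 10.
Buyers pay Pb = 10 − 3 = 7; Q' = -17 + 4·10 = 23.
Buyers' price falls by P* − Pb = 8.2 − 7 = 1.2; sellers' price rises by Ps − P* = 10 − 8.2 = 1.8.
So consumers capture 1.2/3 = 0.4 of each unit of subsidy.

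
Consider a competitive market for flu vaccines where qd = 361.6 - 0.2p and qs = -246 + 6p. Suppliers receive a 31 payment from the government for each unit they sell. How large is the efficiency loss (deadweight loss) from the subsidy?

Pre-subsidy: 361.6 - 0.2p = -246 + 6p gives p* = 98, q* = 342.
With the subsidy, sellers receive ps = pb + 31 for each unit, where pb is the price buyers pay.
Supply in terms of pb becomes qs = -246 + 6(pb + 31) = -60 + 6pb. Setting this equal to demand: 361.6 - 0.2pb = -60 + 6pb, so pb = 68.
Sellers receive ps = 68 + 31 = 99; q' = 361.6 − 0.2·68 = 348.
The subsidy expands output by 348 − 342 = 6 past the efficient level; on those units the gap between marginal cost and willingness to pay runs from 0 up to 31.
DWL = ½ × 31 × 6 = 93.

Deadweight loss = 93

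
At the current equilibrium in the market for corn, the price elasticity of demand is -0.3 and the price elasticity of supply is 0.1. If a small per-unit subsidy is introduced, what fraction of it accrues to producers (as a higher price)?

Producer share = 0.75

For a small subsidy around the equilibrium, the benefit split depends on the relative slopes, which at a point are proportional to the elasticities.
Buyer share = εs/(εs + |εd|) = 0.1/(0.1 + 0.3) = 0.25; seller share = |εd|/(εs + |εd|) = 0.75.
So producers capture 0.75 of the subsidy.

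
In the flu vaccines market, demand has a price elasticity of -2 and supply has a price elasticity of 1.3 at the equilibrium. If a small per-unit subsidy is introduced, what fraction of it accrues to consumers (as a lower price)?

For a small subsidy around the equilibrium, the benefit split depends on the relative slopes, which at a point are proportional to the elasticities.
Buyer share = εs/(εs + |εd|) = 1.3/(1.3 + 2) = 13/33; seller share = |εd|/(εs + |εd|) = 20/33.

Consumer share = 13/33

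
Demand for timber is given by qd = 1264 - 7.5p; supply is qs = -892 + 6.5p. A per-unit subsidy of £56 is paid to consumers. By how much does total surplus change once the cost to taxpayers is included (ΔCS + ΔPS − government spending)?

Net change in total surplus = -£5460

Pre-subsidy: 1264 - 7.5p = -892 + 6.5p gives p* = 154, q* = 109.
With the rebate, buyers effectively pay pb = ps − 56, where ps is the price sellers receive.
Demand in terms of ps becomes qd = 1264 − 7.5(ps − 56) = 1684 - 7.5ps. Setting this equal to supply: 1684 - 7.5ps = -892 + 6.5ps, so ps = 184.
Buyers pay pb = 184 − 56 = 128; q' = -892 + 6.5·184 = 304.
ΔCS = ½(109 + 304)(154 − 128) = 5369; ΔPS = ½(109 + 304)(184 − 154) = 6195.
Government spending = 56 × 304 = 17024.
Net change = 5369 + 6195 − 17024 = -5460. The loss equals the DWL triangle ½·56·195.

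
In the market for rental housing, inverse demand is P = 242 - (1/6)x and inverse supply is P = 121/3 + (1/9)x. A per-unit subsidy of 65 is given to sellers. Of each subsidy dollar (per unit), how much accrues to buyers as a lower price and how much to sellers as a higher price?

Buyers gain 39 per unit; sellers gain 26 per unit

Pre-subsidy: 242 - (1/6)x = 121/3 + (1/9)x gives x* = 726 and P* = 121.
With the subsidy, sellers receive Ps = Pb + 65 for each unit, where Pb is the price buyers pay.
On the curves, Pb = 242 - (1/6)x and Ps = 121/3 + (1/9)x; the wedge Ps − Pb = 65 gives 121/3 + (1/9)x − (242 - (1/6)x) = 65, so x' = 960.
Then Pb = 242 − (1/6)·960 = 82 and Ps = 121/3 + (1/9)·960 = 147.
Buyers' price falls by P* − Pb = 121 − 82 = 39; sellers' price rises by Ps − P* = 147 − 121 = 26.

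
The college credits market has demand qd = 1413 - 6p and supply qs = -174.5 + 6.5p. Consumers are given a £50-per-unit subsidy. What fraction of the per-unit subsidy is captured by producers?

Pre-subsidy: 1413 - 6p = -174.5 + 6.5p gives p* = 127, q* = 651.
With the rebate, buyers effectively pay pb = ps − 50, where ps is the price sellers receive.
Demand in terms of ps becomes qd = 1413 − 6(ps − 50) = 1713 - 6ps. Setting this equal to supply: 1713 - 6ps = -174.5 + 6.5ps, so ps = 151.
Buyers pay pb = 151 − 50 = 101; q' = -174.5 + 6.5·151 = 807.
Buyers' price falls by p* − pb = 127 − 101 = 26; sellers' price rises by ps − p* = 151 − 127 = 24.
So producers capture 24/50 = 0.48 of each unit of subsidy.

Producer share = 0.48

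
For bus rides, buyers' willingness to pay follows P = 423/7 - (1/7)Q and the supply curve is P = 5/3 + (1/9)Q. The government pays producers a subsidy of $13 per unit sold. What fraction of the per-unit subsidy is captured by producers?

Producer share = 0.4375

Pre-subsidy: 423/7 - (1/7)Q = 5/3 + (1/9)Q gives Q* = 231.375 and P* = 27.375.
With the subsidy, sellers receive Ps = Pb + 13 for each unit, where Pb is the price buyers pay.
On the curves, Pb = 423/7 - (1/7)Q and Ps = 5/3 + (1/9)Q; the wedge Ps − Pb = 13 gives 5/3 + (1/9)Q − (423/7 - (1/7)Q) = 13, so Q' = 282.5625.
Then Pb = 423/7 − (1/7)·282.5625 = 20.0625 and Ps = 5/3 + (1/9)·282.5625 = 33.0625.
Buyers' price falls by P* − Pb = 27.375 − 20.0625 = 7.3125; sellers' price rises by Ps − P* = 33.0625 − 27.375 = 5.6875.
So producers capture 5.6875/13 = 0.4375 of each unit of subsidy.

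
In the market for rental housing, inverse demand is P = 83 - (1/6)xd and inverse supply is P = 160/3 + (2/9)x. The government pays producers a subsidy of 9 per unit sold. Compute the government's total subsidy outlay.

Pre-subsidy: 83 - (1/6)x = 160/3 + (2/9)x gives x* = 534/7 and P* = 492/7.
With the subsidy, sellers receive Ps = Pb + 9 for each unit, where Pb is the price buyers pay.
On the curves, Pb = 83 - (1/6)x and Ps = 160/3 + (2/9)x; the wedge Ps − Pb = 9 gives 160/3 + (2/9)x − (83 - (1/6)x) = 9, so x' = 696/7.
Then Pb = 83 − (1/6)·(696/7) = 465/7 and Ps = 160/3 + (2/9)·(696/7) = 528/7.
Government outlay = subsidy × quantity = 9 × 696/7 = 6264/7.

Government cost = 6264/7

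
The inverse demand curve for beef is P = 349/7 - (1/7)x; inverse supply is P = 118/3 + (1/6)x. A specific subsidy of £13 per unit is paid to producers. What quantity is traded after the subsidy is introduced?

x' = 76

Pre-subsidy: 349/7 - (1/7)x = 118/3 + (1/6)x gives x* = 34 and P* = 45.
With the subsidy, sellers receive Ps = Pb + 13 for each unit, where Pb is the price buyers pay.
On the curves, Pb = 349/7 - (1/7)x and Ps = 118/3 + (1/6)x; the wedge Ps − Pb = 13 gives 118/3 + (1/6)x − (349/7 - (1/7)x) = 13, so x' = 76.
Then Pb = 349/7 − (1/7)·76 = 39 and Ps = 118/3 + (1/6)·76 = 52.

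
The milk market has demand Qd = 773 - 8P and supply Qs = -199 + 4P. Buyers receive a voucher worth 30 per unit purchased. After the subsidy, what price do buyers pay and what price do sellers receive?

Buyers pay 71; sellers receive 101

Pre-subsidy: 773 - 8P = -199 + 4P gives P* = 81, Q* = 125.
With the rebate, buyers effectively pay Pb = Ps − 30, where Ps is the price sellers receive.
Demand in terms of Ps becomes Qd = 773 − 8(Ps − 30) = 1013 - 8Ps. Setting this equal to supply: 1013 - 8Ps = -199 + 4Ps, so Ps = 101.
Buyers pay Pb = 101 − 30 = 71; Q' = -199 + 4·101 = 205.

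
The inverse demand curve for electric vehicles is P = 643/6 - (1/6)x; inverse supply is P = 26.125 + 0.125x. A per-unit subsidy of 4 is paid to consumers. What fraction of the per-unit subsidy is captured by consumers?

Consumer share = 4/7

Pre-subsidy: 643/6 - (1/6)x = 26.125 + 0.125x gives x* = 1945/7 and P* = 426/7.
With the rebate, buyers effectively pay Pb = Ps − 4, where Ps is the price sellers receive.
On the curves, Pb = 643/6 - (1/6)x and Ps = 26.125 + 0.125x; the wedge Ps − Pb = 4 gives 26.125 + 0.125x − (643/6 - (1/6)x) = 4, so x' = 2041/7.
Then Pb = 643/6 − (1/6)·(2041/7) = 410/7 and Ps = 26.125 + 0.125·(2041/7) = 438/7.
Buyers' price falls by P* − Pb = 426/7 − 410/7 = 16/7; sellers' price rises by Ps − P* = 438/7 − 426/7 = 12/7.
So consumers capture (16/7)/4 = 4/7 of each unit of subsidy.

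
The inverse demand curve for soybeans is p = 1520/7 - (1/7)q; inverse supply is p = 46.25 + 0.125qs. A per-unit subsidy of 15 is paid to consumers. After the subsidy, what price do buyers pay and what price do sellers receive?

Pre-subsidy: 1520/7 - (1/7)q = 46.25 + 0.125q gives q* = 638 and p* = 126.
With the rebate, buyers effectively pay pb = ps − 15, where ps is the price sellers receive.
On the curves, pb = 1520/7 - (1/7)q and ps = 46.25 + 0.125q; the wedge ps − pb = 15 gives 46.25 + 0.125q − (1520/7 - (1/7)q) = 15, so q' = 694.
Then pb = 1520/7 − (1/7)·694 = 118 and ps = 46.25 + 0.125·694 = 133.

Buyers pay 118; sellers receive 133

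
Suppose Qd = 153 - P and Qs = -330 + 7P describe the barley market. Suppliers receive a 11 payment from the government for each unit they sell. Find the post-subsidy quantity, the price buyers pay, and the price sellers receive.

Q' = 102.25; buyers pay 50.75; sellers receive 61.75

Pre-subsidy: 153 - P = -330 + 7P gives P* = 60.375, Q* = 92.625.
With the subsidy, sellers receive Ps = Pb + 11 for each unit, where Pb is the price buyers pay.
Supply in terms of Pb becomes Qs = -330 + 7(Pb + 11) = -253 + 7Pb. Setting this equal to demand: 153 - Pb = -253 + 7Pb, so Pb = 50.75.
Sellers receive Ps = 50.75 + 11 = 61.75; Q' = 153 − 1·50.75 = 102.25.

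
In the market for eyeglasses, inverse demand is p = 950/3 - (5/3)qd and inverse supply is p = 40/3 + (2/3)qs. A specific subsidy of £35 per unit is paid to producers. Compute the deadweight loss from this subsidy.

Pre-subsidy: 950/3 - (5/3)q = 40/3 + (2/3)q gives q* = 130 and p* = 100.
With the subsidy, sellers receive ps = pb + 35 for each unit, where pb is the price buyers pay.
On the curves, pb = 950/3 - (5/3)q and ps = 40/3 + (2/3)q; the wedge ps − pb = 35 gives 40/3 + (2/3)q − (950/3 - (5/3)q) = 35, so q' = 145.
Then pb = 950/3 − (5/3)·145 = 75 and ps = 40/3 + (2/3)·145 = 110.
The subsidy expands output by 145 − 130 = 15 past the efficient level; on those units the gap between marginal cost and willingness to pay runs from 0 up to 35.
DWL = ½ × 35 × 15 = 262.5.

Deadweight loss = £262.5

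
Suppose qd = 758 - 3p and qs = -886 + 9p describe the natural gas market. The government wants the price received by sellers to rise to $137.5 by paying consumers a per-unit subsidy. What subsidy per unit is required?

At a seller price of 137.5, quantity supplied is -886 + 9·137.5 = 351.5.
Buyers absorb 351.5 only when they pay pb with 758 − 3·pb = 351.5, i.e. pb = 135.5.
s = ps − pb = 137.5 − 135.5 = 2.

Required subsidy s = $2 per unit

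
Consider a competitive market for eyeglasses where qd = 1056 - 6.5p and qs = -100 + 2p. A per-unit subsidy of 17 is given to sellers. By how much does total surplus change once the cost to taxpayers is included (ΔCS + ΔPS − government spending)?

Pre-subsidy: 1056 - 6.5p = -100 + 2p gives p* = 136, q* = 172.
With the subsidy, sellers receive ps = pb + 17 for each unit, where pb is the price buyers pay.
Supply in terms of pb becomes qs = -100 + 2(pb + 17) = -66 + 2pb. Setting this equal to demand: 1056 - 6.5pb = -66 + 2pb, so pb = 132.
Sellers receive ps = 132 + 17 = 149; q' = 1056 − 6.5·132 = 198.
ΔCS = ½(172 + 198)(136 − 132) = 740; ΔPS = ½(172 + 198)(149 − 136) = 2405.
Government spending = 17 × 198 = 3366.
Net change = 740 + 2405 − 3366 = -221. The loss equals the DWL triangle ½·17·26.

Net change in total surplus = -221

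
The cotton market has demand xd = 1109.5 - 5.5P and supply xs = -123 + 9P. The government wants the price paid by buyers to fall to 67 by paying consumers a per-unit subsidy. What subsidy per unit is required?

Required subsidy s = 29 per unit

At a buyer price of 67, quantity demanded is 1109.5 − 5.5·67 = 741.
Sellers supply 741 only when they receive Ps with -123 + 9·Ps = 741, i.e. Ps = 96.
s = Ps − Pb = 96 − 67 = 29.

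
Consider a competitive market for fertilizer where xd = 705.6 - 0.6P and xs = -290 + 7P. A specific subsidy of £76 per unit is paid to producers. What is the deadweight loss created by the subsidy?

Deadweight loss = £1596

Pre-subsidy: 705.6 - 0.6P = -290 + 7P gives P* = 131, x* = 627.
With the subsidy, sellers receive Ps = Pb + 76 for each unit, where Pb is the price buyers pay.
Supply in terms of Pb becomes xs = -290 + 7(Pb + 76) = 242 + 7Pb. Setting this equal to demand: 705.6 - 0.6Pb = 242 + 7Pb, so Pb = 61.
Sellers receive Ps = 61 + 76 = 137; x' = 705.6 − 0.6·61 = 669.
The subsidy expands output by 669 − 627 = 42 past the efficient level; on those units the gap between marginal cost and willingness to pay runs from 0 up to 76.
DWL = ½ × 76 × 42 = 1596.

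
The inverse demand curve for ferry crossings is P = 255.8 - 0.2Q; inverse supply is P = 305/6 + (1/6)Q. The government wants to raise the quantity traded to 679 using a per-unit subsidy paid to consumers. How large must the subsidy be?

At Q = 679, from the demand curve buyers pay Pb = 255.8 − 0.2·679 = 120; from the supply curve sellers need Ps = 305/6 + (1/6)·679 = 164.
The subsidy must fill the gap: s = Ps − Pb = 164 − 120 = 44.

Required subsidy s = 44 per unit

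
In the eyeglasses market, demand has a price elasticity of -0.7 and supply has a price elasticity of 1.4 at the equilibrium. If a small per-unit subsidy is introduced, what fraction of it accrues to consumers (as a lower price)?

Consumer share = 2/3

For a small subsidy around the equilibrium, the benefit split depends on the relative slopes, which at a point are proportional to the elasticities.
Buyer share = εs/(εs + |εd|) = 1.4/(1.4 + 0.7) = 2/3; seller share = |εd|/(εs + |εd|) = 1/3.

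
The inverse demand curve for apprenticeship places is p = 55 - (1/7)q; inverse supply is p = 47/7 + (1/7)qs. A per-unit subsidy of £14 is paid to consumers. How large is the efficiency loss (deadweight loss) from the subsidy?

Pre-subsidy: 55 - (1/7)q = 47/7 + (1/7)q gives q* = 169 and p* = 216/7.
With the rebate, buyers effectively pay pb = ps − 14, where ps is the price sellers receive.
On the curves, pb = 55 - (1/7)q and ps = 47/7 + (1/7)q; the wedge ps − pb = 14 gives 47/7 + (1/7)q − (55 - (1/7)q) = 14, so q' = 218.
Then pb = 55 − (1/7)·218 = 167/7 and ps = 47/7 + (1/7)·218 = 265/7.
The subsidy expands output by 218 − 169 = 49 past the efficient level; on those units the gap between marginal cost and willingness to pay runs from 0 up to 14.
DWL = ½ × 14 × 49 = 343.

Deadweight loss = £343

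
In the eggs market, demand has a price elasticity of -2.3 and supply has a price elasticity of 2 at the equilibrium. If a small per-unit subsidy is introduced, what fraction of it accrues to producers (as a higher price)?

Producer share = 23/43

For a small subsidy around the equilibrium, the benefit split depends on the relative slopes, which at a point are proportional to the elasticities.
Buyer share = εs/(εs + |εd|) = 2/(2 + 2.3) = 20/43; seller share = |εd|/(εs + |εd|) = 23/43.
So producers capture 23/43 of the subsidy.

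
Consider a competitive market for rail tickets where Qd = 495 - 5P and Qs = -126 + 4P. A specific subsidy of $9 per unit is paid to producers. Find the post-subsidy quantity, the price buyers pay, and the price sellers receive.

Pre-subsidy: 495 - 5P = -126 + 4P gives P* = 69, Q* = 150.
With the subsidy, sellers receive Ps = Pb + 9 for each unit, where Pb is the price buyers pay.
Supply in terms of Pb becomes Qs = -126 + 4(Pb + 9) = -90 + 4Pb. Setting this equal to demand: 495 - 5Pb = -90 + 4Pb, so Pb = 65.
Sellers receive Ps = 65 + 9 = 74; Q' = 495 − 5·65 = 170.

Q' = 170; buyers pay $65; sellers receive $74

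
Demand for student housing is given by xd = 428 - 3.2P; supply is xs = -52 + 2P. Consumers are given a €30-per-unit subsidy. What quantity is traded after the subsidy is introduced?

x' = 2204/13

Pre-subsidy: 428 - 3.2P = -52 + 2P gives P* = 1200/13, x* = 1724/13.
With the rebate, buyers effectively pay Pb = Ps − 30, where Ps is the price sellers receive.
Demand in terms of Ps becomes xd = 428 − 3.2(Ps − 30) = 524 - 3.2Ps. Setting this equal to supply: 524 - 3.2Ps = -52 + 2Ps, so Ps = 1440/13.
Buyers pay Pb = 1440/13 − 30 = 1050/13; x' = -52 + 2·(1440/13) = 2204/13.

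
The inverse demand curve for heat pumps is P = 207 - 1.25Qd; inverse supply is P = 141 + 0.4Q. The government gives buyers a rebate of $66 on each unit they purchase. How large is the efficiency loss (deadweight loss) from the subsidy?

Pre-subsidy: 207 - 1.25Q = 141 + 0.4Q gives Q* = 40 and P* = 157.
With the rebate, buyers effectively pay Pb = Ps − 66, where Ps is the price sellers receive.
On the curves, Pb = 207 - 1.25Q and Ps = 141 + 0.4Q; the wedge Ps − Pb = 66 gives 141 + 0.4Q − (207 - 1.25Q) = 66, so Q' = 80.
Then Pb = 207 − 1.25·80 = 107 and Ps = 141 + 0.4·80 = 173.
The subsidy expands output by 80 − 40 = 40 past the efficient level; on those units the gap between marginal cost and willingness to pay runs from 0 up to 66.
DWL = ½ × 66 × 40 = 1320.

Deadweight loss = $1320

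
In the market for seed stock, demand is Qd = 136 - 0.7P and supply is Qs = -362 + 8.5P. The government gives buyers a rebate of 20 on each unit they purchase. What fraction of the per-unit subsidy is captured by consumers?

Pre-subsidy: 136 - 0.7P = -362 + 8.5P gives P* = 1245/23, Q* = 4513/46.
With the rebate, buyers effectively pay Pb = Ps − 20, where Ps is the price sellers receive.
Demand in terms of Ps becomes Qd = 136 − 0.7(Ps − 20) = 150 - 0.7Ps. Setting this equal to supply: 150 - 0.7Ps = -362 + 8.5Ps, so Ps = 1280/23.
Buyers pay Pb = 1280/23 − 20 = 820/23; Q' = -362 + 8.5·(1280/23) = 2554/23.
Buyers' price falls by P* − Pb = 1245/23 − 820/23 = 425/23; sellers' price rises by Ps − P* = 1280/23 − 1245/23 = 35/23.
So consumers capture (425/23)/20 = 85/92 of each unit of subsidy.

Consumer share = 85/92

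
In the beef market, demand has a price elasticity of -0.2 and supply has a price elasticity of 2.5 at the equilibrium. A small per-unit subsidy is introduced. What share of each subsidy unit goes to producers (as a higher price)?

Producer share = 2/27

For a small subsidy around the equilibrium, the benefit split depends on the relative slopes, which at a point are proportional to the elasticities.
Buyer share = εs/(εs + |εd|) = 2.5/(2.5 + 0.2) = 25/27; seller share = |εd|/(εs + |εd|) = 2/27.
So producers capture 2/27 of the subsidy.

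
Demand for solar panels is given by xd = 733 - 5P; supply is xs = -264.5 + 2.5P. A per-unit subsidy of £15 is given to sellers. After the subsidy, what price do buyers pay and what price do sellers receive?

Buyers pay £128; sellers receive £143

Pre-subsidy: 733 - 5P = -264.5 + 2.5P gives P* = 133, x* = 68.
With the subsidy, sellers receive Ps = Pb + 15 for each unit, where Pb is the price buyers pay.
Supply in terms of Pb becomes xs = -264.5 + 2.5(Pb + 15) = -227 + 2.5Pb. Setting this equal to demand: 733 - 5Pb = -227 + 2.5Pb, so Pb = 128.
Sellers receive Ps = 128 + 15 = 143; x' = 733 − 5·128 = 93.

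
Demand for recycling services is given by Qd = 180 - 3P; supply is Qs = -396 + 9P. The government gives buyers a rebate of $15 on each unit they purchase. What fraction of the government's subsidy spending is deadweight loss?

DWL / government spending = 15/62

Pre-subsidy: 180 - 3P = -396 + 9P gives P* = 48, Q* = 36.
With the rebate, buyers effectively pay Pb = Ps − 15, where Ps is the price sellers receive.
Demand in terms of Ps becomes Qd = 180 − 3(Ps − 15) = 225 - 3Ps. Setting this equal to supply: 225 - 3Ps = -396 + 9Ps, so Ps = 51.75.
Buyers pay Pb = 51.75 − 15 = 36.75; Q' = -396 + 9·51.75 = 69.75.
ΔCS = ½(36 + 69.75)(48 − 36.75) = 594.84375; ΔPS = ½(36 + 69.75)(51.75 − 48) = 198.28125.
Government spending = 15 × 69.75 = 1046.25.
DWL = ½ × 15 × (69.75 − 36) = 253.125; fraction = 253.125 / 1046.25 = 15/62.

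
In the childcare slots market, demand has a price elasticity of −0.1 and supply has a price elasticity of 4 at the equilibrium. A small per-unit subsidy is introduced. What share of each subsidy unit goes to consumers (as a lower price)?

Consumer share = 40/41

For a small subsidy around the equilibrium, the benefit split depends on the relative slopes, which at a point are proportional to the elasticities.
Buyer share = εs/(εs + |εd|) = 4/(4 + 0.1) = 40/41; seller share = |εd|/(εs + |εd|) = 1/41.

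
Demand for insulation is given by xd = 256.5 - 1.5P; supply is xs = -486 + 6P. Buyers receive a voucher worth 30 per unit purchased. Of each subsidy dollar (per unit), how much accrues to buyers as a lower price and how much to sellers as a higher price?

Buyers gain 24 per unit; sellers gain 6 per unit

Pre-subsidy: 256.5 - 1.5P = -486 + 6P gives P* = 99, x* = 108.
With the rebate, buyers effectively pay Pb = Ps − 30, where Ps is the price sellers receive.
Demand in terms of Ps becomes xd = 256.5 − 1.5(Ps − 30) = 301.5 - 1.5Ps. Setting this equal to supply: 301.5 - 1.5Ps = -486 + 6Ps, so Ps = 105.
Buyers pay Pb = 105 − 30 = 75; x' = -486 + 6·105 = 144.
Buyers' price falls by P* − Pb = 99 − 75 = 24; sellers' price rises by Ps − P* = 105 − 99 = 6.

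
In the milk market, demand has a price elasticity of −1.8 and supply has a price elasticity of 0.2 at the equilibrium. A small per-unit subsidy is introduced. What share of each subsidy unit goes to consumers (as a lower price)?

For a small subsidy around the equilibrium, the benefit split depends on the relative slopes, which at a point are proportional to the elasticities.
Buyer share = εs/(εs + |εd|) = 0.2/(0.2 + 1.8) = 0.1; seller share = |εd|/(εs + |εd|) = 0.9.

Consumer share = 0.1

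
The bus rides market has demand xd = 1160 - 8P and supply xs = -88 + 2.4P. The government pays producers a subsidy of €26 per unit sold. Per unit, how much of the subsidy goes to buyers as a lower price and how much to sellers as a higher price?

Pre-subsidy: 1160 - 8P = -88 + 2.4P gives P* = 120, x* = 200.
With the subsidy, sellers receive Ps = Pb + 26 for each unit, where Pb is the price buyers pay.
Supply in terms of Pb becomes xs = -88 + 2.4(Pb + 26) = -25.6 + 2.4Pb. Setting this equal to demand: 1160 - 8Pb = -25.6 + 2.4Pb, so Pb = 114.
Sellers receive Ps = 114 + 26 = 140; x' = 1160 − 8·114 = 248.
Buyers' price falls by P* − Pb = 120 − 114 = 6; sellers' price rises by Ps − P* = 140 − 120 = 20.

Buyers gain €6 per unit; sellers gain €20 per unit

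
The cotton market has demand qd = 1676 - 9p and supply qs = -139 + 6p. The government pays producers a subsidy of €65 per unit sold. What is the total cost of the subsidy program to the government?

Pre-subsidy: 1676 - 9p = -139 + 6p gives p* = 121, q* = 587.
With the subsidy, sellers receive ps = pb + 65 for each unit, where pb is the price buyers pay.
Supply in terms of pb becomes qs = -139 + 6(pb + 65) = 251 + 6pb. Setting this equal to demand: 1676 - 9pb = 251 + 6pb, so pb = 95.
Sellers receive ps = 95 + 65 = 160; q' = 1676 − 9·95 = 821.
Government outlay = subsidy × quantity = 65 × 821 = 53365.

Government cost = €53365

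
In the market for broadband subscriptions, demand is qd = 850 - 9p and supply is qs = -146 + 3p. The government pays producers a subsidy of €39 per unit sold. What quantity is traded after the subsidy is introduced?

Pre-subsidy: 850 - 9p = -146 + 3p gives p* = 83, q* = 103.
With the subsidy, sellers receive ps = pb + 39 for each unit, where pb is the price buyers pay.
Supply in terms of pb becomes qs = -146 + 3(pb + 39) = -29 + 3pb. Setting this equal to demand: 850 - 9pb = -29 + 3pb, so pb = 73.25.
Sellers receive ps = 73.25 + 39 = 112.25; q' = 850 − 9·73.25 = 190.75.

q' = 190.75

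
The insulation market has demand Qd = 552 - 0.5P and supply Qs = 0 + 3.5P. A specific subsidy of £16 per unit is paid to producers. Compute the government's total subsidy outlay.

Pre-subsidy: 552 - 0.5P = 0 + 3.5P gives P* = 138, Q* = 483.
With the subsidy, sellers receive Ps = Pb + 16 for each unit, where Pb is the price buyers pay.
Supply in terms of Pb becomes Qs = 0 + 3.5(Pb + 16) = 56 + 3.5Pb. Setting this equal to demand: 552 - 0.5Pb = 56 + 3.5Pb, so Pb = 124.
Sellers receive Ps = 124 + 16 = 140; Q' = 552 − 0.5·124 = 490.
Government outlay = subsidy × quantity = 16 × 490 = 7840.

Government cost = £7840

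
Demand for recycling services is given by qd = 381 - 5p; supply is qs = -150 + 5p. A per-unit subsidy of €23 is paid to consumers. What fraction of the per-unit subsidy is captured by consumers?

Pre-subsidy: 381 - 5p = -150 + 5p gives p* = 53.1, q* = 115.5.
With the rebate, buyers effectively pay pb = ps − 23, where ps is the price sellers receive.
Demand in terms of ps becomes qd = 381 − 5(ps − 23) = 496 - 5ps. Setting this equal to supply: 496 - 5ps = -150 + 5ps, so ps = 64.6.
Buyers pay pb = 64.6 − 23 = 41.6; q' = -150 + 5·64.6 = 173.
Buyers' price falls by p* − pb = 53.1 − 41.6 = 11.5; sellers' price rises by ps − p* = 64.6 − 53.1 = 11.5.
So consumers capture 11.5/23 = 0.5 of each unit of subsidy.

Consumer share = 0.5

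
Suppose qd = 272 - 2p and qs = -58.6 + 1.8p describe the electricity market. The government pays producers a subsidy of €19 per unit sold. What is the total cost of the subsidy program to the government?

Pre-subsidy: 272 - 2p = -58.6 + 1.8p gives p* = 87, q* = 98.
With the subsidy, sellers receive ps = pb + 19 for each unit, where pb is the price buyers pay.
Supply in terms of pb becomes qs = -58.6 + 1.8(pb + 19) = -24.4 + 1.8pb. Setting this equal to demand: 272 - 2pb = -24.4 + 1.8pb, so pb = 78.
Sellers receive ps = 78 + 19 = 97; q' = 272 − 2·78 = 116.
Government outlay = subsidy × quantity = 19 × 116 = 2204.

Government cost = €2204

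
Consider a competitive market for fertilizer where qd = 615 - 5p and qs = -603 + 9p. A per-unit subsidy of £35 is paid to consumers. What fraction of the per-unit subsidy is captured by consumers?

Consumer share = 9/14

Pre-subsidy: 615 - 5p = -603 + 9p gives p* = 87, q* = 180.
With the rebate, buyers effectively pay pb = ps − 35, where ps is the price sellers receive.
Demand in terms of ps becomes qd = 615 − 5(ps − 35) = 790 - 5ps. Setting this equal to supply: 790 - 5ps = -603 + 9ps, so ps = 99.5.
Buyers pay pb = 99.5 − 35 = 64.5; q' = -603 + 9·99.5 = 292.5.
Buyers' price falls by p* − pb = 87 − 64.5 = 22.5; sellers' price rises by ps − p* = 99.5 − 87 = 12.5.
So consumers capture 22.5/35 = 9/14 of each unit of subsidy.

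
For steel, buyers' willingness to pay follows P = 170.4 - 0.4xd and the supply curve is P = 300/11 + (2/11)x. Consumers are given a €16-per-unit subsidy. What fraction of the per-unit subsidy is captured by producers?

Pre-subsidy: 170.4 - 0.4x = 300/11 + (2/11)x gives x* = 246 and P* = 72.
With the rebate, buyers effectively pay Pb = Ps − 16, where Ps is the price sellers receive.
On the curves, Pb = 170.4 - 0.4x and Ps = 300/11 + (2/11)x; the wedge Ps − Pb = 16 gives 300/11 + (2/11)x − (170.4 - 0.4x) = 16, so x' = 273.5.
Then Pb = 170.4 − 0.4·273.5 = 61 and Ps = 300/11 + (2/11)·273.5 = 77.
Buyers' price falls by P* − Pb = 72 − 61 = 11; sellers' price rises by Ps − P* = 77 − 72 = 5.
So producers capture 5/16 = 0.3125 of each unit of subsidy.

Producer share = 0.3125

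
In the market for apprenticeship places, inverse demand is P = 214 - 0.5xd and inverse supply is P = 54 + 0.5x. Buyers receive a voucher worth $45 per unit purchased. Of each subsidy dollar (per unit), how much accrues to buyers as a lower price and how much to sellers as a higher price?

Pre-subsidy: 214 - 0.5x = 54 + 0.5x gives x* = 160 and P* = 134.
With the rebate, buyers effectively pay Pb = Ps − 45, where Ps is the price sellers receive.
On the curves, Pb = 214 - 0.5x and Ps = 54 + 0.5x; the wedge Ps − Pb = 45 gives 54 + 0.5x − (214 - 0.5x) = 45, so x' = 205.
Then Pb = 214 − 0.5·205 = 111.5 and Ps = 54 + 0.5·205 = 156.5.
Buyers' price falls by P* − Pb = 134 − 111.5 = 22.5; sellers' price rises by Ps − P* = 156.5 − 134 = 22.5.

Buyers gain $22.5 per unit; sellers gain $22.5 per unit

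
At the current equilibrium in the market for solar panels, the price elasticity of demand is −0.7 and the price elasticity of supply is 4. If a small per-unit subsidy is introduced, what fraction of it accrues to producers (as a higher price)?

For a small subsidy around the equilibrium, the benefit split depends on the relative slopes, which at a point are proportional to the elasticities.
Buyer share = εs/(εs + |εd|) = 4/(4 + 0.7) = 40/47; seller share = |εd|/(εs + |εd|) = 7/47.
So producers capture 7/47 of the subsidy.

Producer share = 7/47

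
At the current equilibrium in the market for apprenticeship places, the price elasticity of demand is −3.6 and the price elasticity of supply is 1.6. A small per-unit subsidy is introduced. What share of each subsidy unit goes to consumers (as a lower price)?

For a small subsidy around the equilibrium, the benefit split depends on the relative slopes, which at a point are proportional to the elasticities.
Buyer share = εs/(εs + |εd|) = 1.6/(1.6 + 3.6) = 4/13; seller share = |εd|/(εs + |εd|) = 9/13.

Consumer share = 4/13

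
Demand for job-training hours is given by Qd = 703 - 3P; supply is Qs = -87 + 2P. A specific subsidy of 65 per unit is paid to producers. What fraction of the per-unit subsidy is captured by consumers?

Consumer share = 0.4

Pre-subsidy: 703 - 3P = -87 + 2P gives P* = 158, Q* = 229.
With the subsidy, sellers receive Ps = Pb + 65 for each unit, where Pb is the price buyers pay.
Supply in terms of Pb becomes Qs = -87 + 2(Pb + 65) = 43 + 2Pb. Setting this equal to demand: 703 - 3Pb = 43 + 2Pb, so Pb = 132.
Sellers receive Ps = 132 + 65 = 197; Q' = 703 − 3·132 = 307.
Buyers' price falls by P* − Pb = 158 − 132 = 26; sellers' price rises by Ps − P* = 197 − 158 = 39.
So consumers capture 26/65 = 0.4 of each unit of subsidy.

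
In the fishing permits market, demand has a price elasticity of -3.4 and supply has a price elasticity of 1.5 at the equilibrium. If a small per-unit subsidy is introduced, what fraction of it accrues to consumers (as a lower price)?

For a small subsidy around the equilibrium, the benefit split depends on the relative slopes, which at a point are proportional to the elasticities.
Buyer share = εs/(εs + |εd|) = 1.5/(1.5 + 3.4) = 15/49; seller share = |εd|/(εs + |εd|) = 34/49.

Consumer share = 15/49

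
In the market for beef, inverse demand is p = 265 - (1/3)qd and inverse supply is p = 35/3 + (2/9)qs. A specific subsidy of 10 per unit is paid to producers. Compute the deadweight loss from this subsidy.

Pre-subsidy: 265 - (1/3)q = 35/3 + (2/9)q gives q* = 456 and p* = 113.
With the subsidy, sellers receive ps = pb + 10 for each unit, where pb is the price buyers pay.
On the curves, pb = 265 - (1/3)q and ps = 35/3 + (2/9)q; the wedge ps − pb = 10 gives 35/3 + (2/9)q − (265 - (1/3)q) = 10, so q' = 474.
Then pb = 265 − (1/3)·474 = 107 and ps = 35/3 + (2/9)·474 = 117.
The subsidy expands output by 474 − 456 = 18 past the efficient level; on those units the gap between marginal cost and willingness to pay runs from 0 up to 10.
DWL = ½ × 10 × 18 = 90.

Deadweight loss = 90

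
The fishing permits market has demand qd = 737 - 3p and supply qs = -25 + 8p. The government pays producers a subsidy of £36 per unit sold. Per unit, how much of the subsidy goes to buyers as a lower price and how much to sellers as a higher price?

Pre-subsidy: 737 - 3p = -25 + 8p gives p* = 762/11, q* = 5821/11.
With the subsidy, sellers receive ps = pb + 36 for each unit, where pb is the price buyers pay.
Supply in terms of pb becomes qs = -25 + 8(pb + 36) = 263 + 8pb. Setting this equal to demand: 737 - 3pb = 263 + 8pb, so pb = 474/11.
Sellers receive ps = 474/11 + 36 = 870/11; q' = 737 − 3·(474/11) = 6685/11.
Buyers' price falls by p* − pb = 762/11 − 474/11 = 288/11; sellers' price rises by ps − p* = 870/11 − 762/11 = 108/11.

Buyers gain 288/11 per unit; sellers gain 108/11 per unit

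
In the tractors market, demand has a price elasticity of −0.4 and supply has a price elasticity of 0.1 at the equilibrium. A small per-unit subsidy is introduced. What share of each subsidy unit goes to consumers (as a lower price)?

Consumer share = 0.2

For a small subsidy around the equilibrium, the benefit split depends on the relative slopes, which at a point are proportional to the elasticities.
Buyer share = εs/(εs + |εd|) = 0.1/(0.1 + 0.4) = 0.2; seller share = |εd|/(εs + |εd|) = 0.8.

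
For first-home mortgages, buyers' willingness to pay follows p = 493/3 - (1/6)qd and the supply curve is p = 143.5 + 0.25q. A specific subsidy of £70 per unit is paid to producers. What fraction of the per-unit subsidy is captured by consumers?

Pre-subsidy: 493/3 - (1/6)q = 143.5 + 0.25q gives q* = 50 and p* = 156.
With the subsidy, sellers receive ps = pb + 70 for each unit, where pb is the price buyers pay.
On the curves, pb = 493/3 - (1/6)q and ps = 143.5 + 0.25q; the wedge ps − pb = 70 gives 143.5 + 0.25q − (493/3 - (1/6)q) = 70, so q' = 218.
Then pb = 493/3 − (1/6)·218 = 128 and ps = 143.5 + 0.25·218 = 198.
Buyers' price falls by p* − pb = 156 − 128 = 28; sellers' price rises by ps − p* = 198 − 156 = 42.
So consumers capture 28/70 = 0.4 of each unit of subsidy.

Consumer share = 0.4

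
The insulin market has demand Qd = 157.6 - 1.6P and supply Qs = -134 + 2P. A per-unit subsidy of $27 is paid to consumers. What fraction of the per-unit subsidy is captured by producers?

Pre-subsidy: 157.6 - 1.6P = -134 + 2P gives P* = 81, Q* = 28.
With the rebate, buyers effectively pay Pb = Ps − 27, where Ps is the price sellers receive.
Demand in terms of Ps becomes Qd = 157.6 − 1.6(Ps − 27) = 200.8 - 1.6Ps. Setting this equal to supply: 200.8 - 1.6Ps = -134 + 2Ps, so Ps = 93.
Buyers pay Pb = 93 − 27 = 66; Q' = -134 + 2·93 = 52.
Buyers' price falls by P* − Pb = 81 − 66 = 15; sellers' price rises by Ps − P* = 93 − 81 = 12.
So producers capture 12/27 = 4/9 of each unit of subsidy.

Producer share = 4/9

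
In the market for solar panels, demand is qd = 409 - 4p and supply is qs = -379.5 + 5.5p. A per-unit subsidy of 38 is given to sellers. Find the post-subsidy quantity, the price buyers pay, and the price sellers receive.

Pre-subsidy: 409 - 4p = -379.5 + 5.5p gives p* = 83, q* = 77.
With the subsidy, sellers receive ps = pb + 38 for each unit, where pb is the price buyers pay.
Supply in terms of pb becomes qs = -379.5 + 5.5(pb + 38) = -170.5 + 5.5pb. Setting this equal to demand: 409 - 4pb = -170.5 + 5.5pb, so pb = 61.
Sellers receive ps = 61 + 38 = 99; q' = 409 − 4·61 = 165.

q' = 165; buyers pay 61; sellers receive 99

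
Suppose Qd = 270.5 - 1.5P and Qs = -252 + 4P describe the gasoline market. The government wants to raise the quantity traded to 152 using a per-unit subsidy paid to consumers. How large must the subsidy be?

At Q = 152, invert demand for the buyer price: Pb = (270.5 − 152)/1.5 = 79; invert supply for the seller price: Ps = (152 − (-252))/4 = 101.
The subsidy must fill the gap: s = Ps − Pb = 101 − 79 = 22.

Required subsidy s = 22 per unit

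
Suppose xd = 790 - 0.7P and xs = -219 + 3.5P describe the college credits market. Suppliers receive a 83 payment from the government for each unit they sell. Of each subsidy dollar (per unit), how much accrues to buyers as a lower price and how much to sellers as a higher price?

Pre-subsidy: 790 - 0.7P = -219 + 3.5P gives P* = 5045/21, x* = 3731/6.
With the subsidy, sellers receive Ps = Pb + 83 for each unit, where Pb is the price buyers pay.
Supply in terms of Pb becomes xs = -219 + 3.5(Pb + 83) = 71.5 + 3.5Pb. Setting this equal to demand: 790 - 0.7Pb = 71.5 + 3.5Pb, so Pb = 2395/14.
Sellers receive Ps = 2395/14 + 83 = 3557/14; x' = 790 − 0.7·(2395/14) = 670.25.
Buyers' price falls by P* − Pb = 5045/21 − 2395/14 = 415/6; sellers' price rises by Ps − P* = 3557/14 − 5045/21 = 83/6.

Buyers gain 415/6 per unit; sellers gain 83/6 per unit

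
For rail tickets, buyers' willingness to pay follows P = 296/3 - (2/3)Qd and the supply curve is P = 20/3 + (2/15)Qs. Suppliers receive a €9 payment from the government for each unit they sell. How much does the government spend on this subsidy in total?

Government cost = €1136.25

Pre-subsidy: 296/3 - (2/3)Q = 20/3 + (2/15)Q gives Q* = 115 and P* = 22.
With the subsidy, sellers receive Ps = Pb + 9 for each unit, where Pb is the price buyers pay.
On the curves, Pb = 296/3 - (2/3)Q and Ps = 20/3 + (2/15)Q; the wedge Ps − Pb = 9 gives 20/3 + (2/15)Q − (296/3 - (2/3)Q) = 9, so Q' = 126.25.
Then Pb = 296/3 − (2/3)·126.25 = 14.5 and Ps = 20/3 + (2/15)·126.25 = 23.5.
Government outlay = subsidy × quantity = 9 × 126.25 = 1136.25.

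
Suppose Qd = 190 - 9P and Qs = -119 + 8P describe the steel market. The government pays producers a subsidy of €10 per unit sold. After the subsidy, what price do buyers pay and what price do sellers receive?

Buyers pay 229/17; sellers receive 399/17

Pre-subsidy: 190 - 9P = -119 + 8P gives P* = 309/17, Q* = 449/17.
With the subsidy, sellers receive Ps = Pb + 10 for each unit, where Pb is the price buyers pay.
Supply in terms of Pb becomes Qs = -119 + 8(Pb + 10) = -39 + 8Pb. Setting this equal to demand: 190 - 9Pb = -39 + 8Pb, so Pb = 229/17.
Sellers receive Ps = 229/17 + 10 = 399/17; Q' = 190 − 9·(229/17) = 1169/17.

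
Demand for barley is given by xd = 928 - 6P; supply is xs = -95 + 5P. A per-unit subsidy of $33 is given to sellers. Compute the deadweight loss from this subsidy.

Pre-subsidy: 928 - 6P = -95 + 5P gives P* = 93, x* = 370.
With the subsidy, sellers receive Ps = Pb + 33 for each unit, where Pb is the price buyers pay.
Supply in terms of Pb becomes xs = -95 + 5(Pb + 33) = 70 + 5Pb. Setting this equal to demand: 928 - 6Pb = 70 + 5Pb, so Pb = 78.
Sellers receive Ps = 78 + 33 = 111; x' = 928 − 6·78 = 460.
The subsidy expands output by 460 − 370 = 90 past the efficient level; on those units the gap between marginal cost and willingness to pay runs from 0 up to 33.
DWL = ½ × 33 × 90 = 1485.

Deadweight loss = $1485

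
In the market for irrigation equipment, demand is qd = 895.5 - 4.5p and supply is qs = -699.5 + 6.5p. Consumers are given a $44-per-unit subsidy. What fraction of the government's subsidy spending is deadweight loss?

Pre-subsidy: 895.5 - 4.5p = -699.5 + 6.5p gives p* = 145, q* = 243.
With the rebate, buyers effectively pay pb = ps − 44, where ps is the price sellers receive.
Demand in terms of ps becomes qd = 895.5 − 4.5(ps − 44) = 1093.5 - 4.5ps. Setting this equal to supply: 1093.5 - 4.5ps = -699.5 + 6.5ps, so ps = 163.
Buyers pay pb = 163 − 44 = 119; q' = -699.5 + 6.5·163 = 360.
ΔCS = ½(243 + 360)(145 − 119) = 7839; ΔPS = ½(243 + 360)(163 − 145) = 5427.
Government spending = 44 × 360 = 15840.
DWL = ½ × 44 × (360 − 243) = 2574; fraction = 2574 / 15840 = 0.1625.

DWL / government spending = 0.1625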